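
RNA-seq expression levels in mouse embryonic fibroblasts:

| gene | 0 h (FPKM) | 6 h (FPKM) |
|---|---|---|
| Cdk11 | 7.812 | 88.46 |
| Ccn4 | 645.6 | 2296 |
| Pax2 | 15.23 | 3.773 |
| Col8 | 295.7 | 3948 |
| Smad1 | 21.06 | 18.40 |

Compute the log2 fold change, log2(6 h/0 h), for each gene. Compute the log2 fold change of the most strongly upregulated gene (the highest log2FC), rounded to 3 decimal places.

3.739

log2(88.46/7.812) = 3.501  (Cdk11)
log2(2296/645.6) = 1.830  (Ccn4)
log2(3.773/15.23) = -2.013  (Pax2)
log2(3948/295.7) = 3.739  (Col8)
log2(18.40/21.06) = -0.195  (Smad1)
Col8 is most strongly upregulated.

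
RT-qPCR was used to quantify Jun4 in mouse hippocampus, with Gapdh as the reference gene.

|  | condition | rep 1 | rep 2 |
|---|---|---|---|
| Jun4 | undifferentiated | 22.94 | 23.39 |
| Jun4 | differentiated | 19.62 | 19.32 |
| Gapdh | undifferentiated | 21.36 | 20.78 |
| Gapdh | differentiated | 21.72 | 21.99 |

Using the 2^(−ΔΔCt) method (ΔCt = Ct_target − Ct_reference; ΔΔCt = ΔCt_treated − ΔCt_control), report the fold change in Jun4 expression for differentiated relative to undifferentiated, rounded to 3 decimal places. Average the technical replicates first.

Mean Ct: Jun4 undifferentiated 23.165; Jun4 differentiated 19.470; Gapdh undifferentiated 21.070; Gapdh differentiated 21.855
ΔCt(undifferentiated) = 23.165 − 21.070 = 2.095
ΔCt(differentiated) = 19.470 − 21.855 = -2.385
ΔΔCt = -2.385 − 2.095 = -4.480
Fold change = 2^(−(-4.480)) = 2^4.480 = 22.3159

22.316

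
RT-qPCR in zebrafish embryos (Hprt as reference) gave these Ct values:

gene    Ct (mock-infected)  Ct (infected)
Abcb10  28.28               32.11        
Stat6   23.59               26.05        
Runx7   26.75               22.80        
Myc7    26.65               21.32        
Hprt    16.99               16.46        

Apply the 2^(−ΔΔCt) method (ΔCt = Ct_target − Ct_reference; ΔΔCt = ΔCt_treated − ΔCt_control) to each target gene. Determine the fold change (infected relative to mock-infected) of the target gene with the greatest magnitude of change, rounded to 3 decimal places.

Abcb10: ΔΔCt = (32.11−16.46) − (28.28−16.99) = 15.65 − 11.29 = 4.36; fold change = 2^-4.36 = 0.049
Stat6: ΔΔCt = (26.05−16.46) − (23.59−16.99) = 9.59 − 6.60 = 2.99; fold change = 2^-2.99 = 0.126
Runx7: ΔΔCt = (22.80−16.46) − (26.75−16.99) = 6.34 − 9.76 = -3.42; fold change = 2^3.42 = 10.703
Myc7: ΔΔCt = (21.32−16.46) − (26.65−16.99) = 4.86 − 9.66 = -4.80; fold change = 2^4.80 = 27.858
Myc7 has the largest |ΔΔCt| = 4.80.

27.858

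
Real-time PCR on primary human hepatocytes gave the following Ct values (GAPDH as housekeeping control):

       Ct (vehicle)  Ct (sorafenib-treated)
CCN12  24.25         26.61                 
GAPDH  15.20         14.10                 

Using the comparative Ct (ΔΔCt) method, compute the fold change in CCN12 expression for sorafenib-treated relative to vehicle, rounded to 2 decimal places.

0.09

ΔCt(vehicle) = 24.250 − 15.200 = 9.050
ΔCt(sorafenib-treated) = 26.610 − 14.100 = 12.510
ΔΔCt = 12.510 − 9.050 = 3.460
Fold change = 2^(−3.460) = 0.091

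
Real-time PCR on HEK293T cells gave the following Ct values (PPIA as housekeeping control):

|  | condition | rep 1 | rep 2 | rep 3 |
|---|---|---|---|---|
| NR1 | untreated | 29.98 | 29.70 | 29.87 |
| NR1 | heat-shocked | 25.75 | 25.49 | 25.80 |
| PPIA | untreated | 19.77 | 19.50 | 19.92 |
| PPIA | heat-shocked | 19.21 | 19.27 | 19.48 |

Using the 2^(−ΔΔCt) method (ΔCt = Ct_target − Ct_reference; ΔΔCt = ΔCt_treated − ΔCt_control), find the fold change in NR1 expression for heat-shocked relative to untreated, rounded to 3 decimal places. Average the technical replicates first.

Mean Ct: NR1 untreated 29.850; NR1 heat-shocked 25.680; PPIA untreated 19.730; PPIA heat-shocked 19.320
ΔCt(untreated) = 29.850 − 19.730 = 10.120
ΔCt(heat-shocked) = 25.680 − 19.320 = 6.360
ΔΔCt = 6.360 − 10.120 = -3.760
Fold change = 2^(−(-3.760)) = 2^3.760 = 13.5479

13.548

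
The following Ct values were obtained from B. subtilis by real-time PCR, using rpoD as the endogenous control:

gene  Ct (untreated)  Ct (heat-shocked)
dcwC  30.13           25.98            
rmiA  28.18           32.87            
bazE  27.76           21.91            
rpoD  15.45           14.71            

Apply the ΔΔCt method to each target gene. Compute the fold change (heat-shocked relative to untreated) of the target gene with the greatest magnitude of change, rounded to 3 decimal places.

0.023

dcwC: ΔΔCt = (25.98−14.71) − (30.13−15.45) = 11.27 − 14.68 = -3.41; fold change = 2^3.41 = 10.629
rmiA: ΔΔCt = (32.87−14.71) − (28.18−15.45) = 18.16 − 12.73 = 5.43; fold change = 2^-5.43 = 0.023
bazE: ΔΔCt = (21.91−14.71) − (27.76−15.45) = 7.20 − 12.31 = -5.11; fold change = 2^5.11 = 34.535
rmiA has the largest |ΔΔCt| = 5.43.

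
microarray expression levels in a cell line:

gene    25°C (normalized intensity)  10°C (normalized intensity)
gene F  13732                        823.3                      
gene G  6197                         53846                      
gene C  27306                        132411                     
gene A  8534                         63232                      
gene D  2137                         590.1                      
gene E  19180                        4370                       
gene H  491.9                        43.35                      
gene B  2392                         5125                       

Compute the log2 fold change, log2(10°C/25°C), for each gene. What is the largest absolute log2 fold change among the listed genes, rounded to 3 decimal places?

log2(823.3/13732) = -4.060  (gene F)
log2(53846/6197) = 3.119  (gene G)
log2(132411/27306) = 2.278  (gene C)
log2(63232/8534) = 2.889  (gene A)
log2(590.1/2137) = -1.857  (gene D)
log2(4370/19180) = -2.134  (gene E)
log2(43.35/491.9) = -3.504  (gene H)
log2(5125/2392) = 1.099  (gene B)
The largest magnitude belongs to gene F.

4.060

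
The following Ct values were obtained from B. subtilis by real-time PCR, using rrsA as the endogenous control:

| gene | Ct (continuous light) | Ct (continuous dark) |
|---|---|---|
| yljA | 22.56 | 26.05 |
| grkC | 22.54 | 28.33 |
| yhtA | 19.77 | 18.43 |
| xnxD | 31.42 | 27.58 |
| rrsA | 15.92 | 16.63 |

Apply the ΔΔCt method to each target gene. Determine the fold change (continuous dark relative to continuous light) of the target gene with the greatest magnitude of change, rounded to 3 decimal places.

0.030

yljA: ΔΔCt = (26.05−16.63) − (22.56−15.92) = 9.42 − 6.64 = 2.78; fold change = 2^-2.78 = 0.146
grkC: ΔΔCt = (28.33−16.63) − (22.54−15.92) = 11.70 − 6.62 = 5.08; fold change = 2^-5.08 = 0.030
yhtA: ΔΔCt = (18.43−16.63) − (19.77−15.92) = 1.80 − 3.85 = -2.05; fold change = 2^2.05 = 4.141
xnxD: ΔΔCt = (27.58−16.63) − (31.42−15.92) = 10.95 − 15.50 = -4.55; fold change = 2^4.55 = 23.425
grkC has the largest |ΔΔCt| = 5.08.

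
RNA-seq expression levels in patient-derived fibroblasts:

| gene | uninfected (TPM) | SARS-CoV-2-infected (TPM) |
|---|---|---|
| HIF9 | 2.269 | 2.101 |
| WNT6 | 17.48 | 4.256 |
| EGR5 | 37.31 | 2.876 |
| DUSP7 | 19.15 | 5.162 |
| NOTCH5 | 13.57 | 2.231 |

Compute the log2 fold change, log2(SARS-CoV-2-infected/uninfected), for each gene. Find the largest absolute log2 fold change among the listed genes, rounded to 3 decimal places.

3.697

log2(2.101/2.269) = -0.111  (HIF9)
log2(4.256/17.48) = -2.038  (WNT6)
log2(2.876/37.31) = -3.697  (EGR5)
log2(5.162/19.15) = -1.891  (DUSP7)
log2(2.231/13.57) = -2.605  (NOTCH5)
The largest magnitude belongs to EGR5.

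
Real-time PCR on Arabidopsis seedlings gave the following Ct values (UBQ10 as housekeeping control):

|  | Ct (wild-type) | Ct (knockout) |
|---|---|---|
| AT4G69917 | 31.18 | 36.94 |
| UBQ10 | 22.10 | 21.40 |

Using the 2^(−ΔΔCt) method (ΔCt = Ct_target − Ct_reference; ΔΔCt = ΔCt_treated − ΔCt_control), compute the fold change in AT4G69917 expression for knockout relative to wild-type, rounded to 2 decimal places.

ΔCt(wild-type) = 31.180 − 22.100 = 9.080
ΔCt(knockout) = 36.940 − 21.400 = 15.540
ΔΔCt = 15.540 − 9.080 = 6.460
Fold change = 2^(−6.460) = 0.011

0.01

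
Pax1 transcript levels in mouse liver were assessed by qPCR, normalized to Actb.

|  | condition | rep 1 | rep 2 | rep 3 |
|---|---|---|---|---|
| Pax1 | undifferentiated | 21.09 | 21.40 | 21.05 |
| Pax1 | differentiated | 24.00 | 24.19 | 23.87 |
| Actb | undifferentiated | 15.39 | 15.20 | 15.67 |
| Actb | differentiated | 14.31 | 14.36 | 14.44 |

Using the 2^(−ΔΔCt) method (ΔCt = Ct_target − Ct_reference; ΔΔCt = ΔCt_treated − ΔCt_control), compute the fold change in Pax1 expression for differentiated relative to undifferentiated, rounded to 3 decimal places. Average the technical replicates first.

Mean Ct: Pax1 undifferentiated 21.180; Pax1 differentiated 24.020; Actb undifferentiated 15.420; Actb differentiated 14.370
ΔCt(undifferentiated) = 21.180 − 15.420 = 5.760
ΔCt(differentiated) = 24.020 − 14.370 = 9.650
ΔΔCt = 9.650 − 5.760 = 3.890
Fold change = 2^(−3.890) = 0.0675

0.067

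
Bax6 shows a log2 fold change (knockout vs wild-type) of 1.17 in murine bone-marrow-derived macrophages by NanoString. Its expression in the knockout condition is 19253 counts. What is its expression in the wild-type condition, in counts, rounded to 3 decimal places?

Fold change = 2^(1.17) = 2.2501
wild-type expression = 19253 / 2.2501 = 8556.444

8556.444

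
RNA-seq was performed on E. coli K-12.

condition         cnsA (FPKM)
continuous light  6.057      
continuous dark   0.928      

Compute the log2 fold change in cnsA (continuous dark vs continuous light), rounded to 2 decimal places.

Fold change = 0.928 / 6.057 = 0.1532
log2(0.1532) = -2.706

-2.71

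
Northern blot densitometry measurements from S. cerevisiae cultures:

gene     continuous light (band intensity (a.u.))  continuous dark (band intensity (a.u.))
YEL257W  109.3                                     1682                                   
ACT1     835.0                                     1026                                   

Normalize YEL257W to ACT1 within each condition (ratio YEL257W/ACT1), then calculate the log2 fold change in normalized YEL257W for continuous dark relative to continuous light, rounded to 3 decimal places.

3.647

YEL257W/ACT1 (continuous light) = 109.3 / 835.0 = 0.1309
YEL257W/ACT1 (continuous dark) = 1682 / 1026 = 1.6394
Fold change = 1.6394 / 0.1309 = 12.5241
log2(12.5241) = 3.6466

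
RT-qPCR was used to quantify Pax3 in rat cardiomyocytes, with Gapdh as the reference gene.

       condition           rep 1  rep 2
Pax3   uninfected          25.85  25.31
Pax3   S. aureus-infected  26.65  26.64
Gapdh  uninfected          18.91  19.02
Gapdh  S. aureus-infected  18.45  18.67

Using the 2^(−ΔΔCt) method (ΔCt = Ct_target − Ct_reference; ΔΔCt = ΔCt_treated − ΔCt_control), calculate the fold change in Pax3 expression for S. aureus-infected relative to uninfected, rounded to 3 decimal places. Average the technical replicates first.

Mean Ct: Pax3 uninfected 25.580; Pax3 S. aureus-infected 26.645; Gapdh uninfected 18.965; Gapdh S. aureus-infected 18.560
ΔCt(uninfected) = 25.580 − 18.965 = 6.615
ΔCt(S. aureus-infected) = 26.645 − 18.560 = 8.085
ΔΔCt = 8.085 − 6.615 = 1.470
Fold change = 2^(−1.470) = 0.3610

0.361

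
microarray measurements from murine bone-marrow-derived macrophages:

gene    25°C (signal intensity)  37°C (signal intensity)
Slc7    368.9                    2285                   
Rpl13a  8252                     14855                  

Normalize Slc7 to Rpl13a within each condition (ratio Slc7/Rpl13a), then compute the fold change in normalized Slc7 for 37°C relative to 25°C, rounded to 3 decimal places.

3.441

Slc7/Rpl13a (25°C) = 368.9 / 8252 = 0.044704
Slc7/Rpl13a (37°C) = 2285 / 14855 = 0.15382
Fold change = 0.15382 / 0.044704 = 3.4408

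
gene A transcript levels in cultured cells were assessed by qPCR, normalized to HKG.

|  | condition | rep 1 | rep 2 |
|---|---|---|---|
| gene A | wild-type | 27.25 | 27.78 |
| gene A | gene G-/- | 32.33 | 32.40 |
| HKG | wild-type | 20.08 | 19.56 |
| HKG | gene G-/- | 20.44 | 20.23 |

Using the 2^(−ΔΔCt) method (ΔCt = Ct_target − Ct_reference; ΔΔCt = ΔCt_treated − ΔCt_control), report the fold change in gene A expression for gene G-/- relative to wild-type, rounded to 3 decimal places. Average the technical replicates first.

Mean Ct: gene A wild-type 27.515; gene A gene G-/- 32.365; HKG wild-type 19.820; HKG gene G-/- 20.335
ΔCt(wild-type) = 27.515 − 19.820 = 7.695
ΔCt(gene G-/-) = 32.365 − 20.335 = 12.030
ΔΔCt = 12.030 − 7.695 = 4.335
Fold change = 2^(−4.335) = 0.0495

0.050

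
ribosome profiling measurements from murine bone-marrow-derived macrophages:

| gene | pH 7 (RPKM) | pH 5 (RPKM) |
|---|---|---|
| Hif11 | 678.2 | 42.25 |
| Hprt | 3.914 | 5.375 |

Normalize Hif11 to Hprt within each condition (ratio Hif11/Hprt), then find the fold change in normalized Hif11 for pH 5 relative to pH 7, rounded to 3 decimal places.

Hif11/Hprt (pH 7) = 678.2 / 3.914 = 173.28
Hif11/Hprt (pH 5) = 42.25 / 5.375 = 7.8605
Fold change = 7.8605 / 173.28 = 0.0454

0.045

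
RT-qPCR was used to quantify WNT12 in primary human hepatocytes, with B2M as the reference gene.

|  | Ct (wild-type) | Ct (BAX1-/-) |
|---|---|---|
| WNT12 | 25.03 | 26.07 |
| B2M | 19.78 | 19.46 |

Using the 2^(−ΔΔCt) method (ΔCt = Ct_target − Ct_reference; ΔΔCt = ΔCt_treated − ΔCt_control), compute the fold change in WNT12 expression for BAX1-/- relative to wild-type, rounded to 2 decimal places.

ΔCt(wild-type) = 25.030 − 19.780 = 5.250
ΔCt(BAX1-/-) = 26.070 − 19.460 = 6.610
ΔΔCt = 6.610 − 5.250 = 1.360
Fold change = 2^(−1.360) = 0.390

0.39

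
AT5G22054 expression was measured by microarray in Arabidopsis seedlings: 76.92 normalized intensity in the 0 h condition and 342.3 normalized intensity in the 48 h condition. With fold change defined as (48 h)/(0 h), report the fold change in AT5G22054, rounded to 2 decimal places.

4.45

Fold change = 342.3 / 76.92 = 4.450
AT5G22054 is upregulated.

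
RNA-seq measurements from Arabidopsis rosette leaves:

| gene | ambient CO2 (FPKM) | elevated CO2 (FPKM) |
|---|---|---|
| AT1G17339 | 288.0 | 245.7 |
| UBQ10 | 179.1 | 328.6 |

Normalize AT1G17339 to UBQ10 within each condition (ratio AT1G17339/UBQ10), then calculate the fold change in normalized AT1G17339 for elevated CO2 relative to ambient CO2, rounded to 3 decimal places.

AT1G17339/UBQ10 (ambient CO2) = 288.0 / 179.1 = 1.608
AT1G17339/UBQ10 (elevated CO2) = 245.7 / 328.6 = 0.74772
Fold change = 0.74772 / 1.608 = 0.4650

0.465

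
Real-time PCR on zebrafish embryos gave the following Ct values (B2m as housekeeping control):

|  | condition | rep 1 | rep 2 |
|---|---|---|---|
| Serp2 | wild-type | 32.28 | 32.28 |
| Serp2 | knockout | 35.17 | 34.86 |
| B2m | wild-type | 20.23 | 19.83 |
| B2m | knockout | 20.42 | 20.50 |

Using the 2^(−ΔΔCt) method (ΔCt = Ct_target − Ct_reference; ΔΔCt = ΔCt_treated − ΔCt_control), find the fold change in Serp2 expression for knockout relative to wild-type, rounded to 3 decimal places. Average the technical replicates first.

Mean Ct: Serp2 wild-type 32.280; Serp2 knockout 35.015; B2m wild-type 20.030; B2m knockout 20.460
ΔCt(wild-type) = 32.280 − 20.030 = 12.250
ΔCt(knockout) = 35.015 − 20.460 = 14.555
ΔΔCt = 14.555 − 12.250 = 2.305
Fold change = 2^(−2.305) = 0.2024

0.202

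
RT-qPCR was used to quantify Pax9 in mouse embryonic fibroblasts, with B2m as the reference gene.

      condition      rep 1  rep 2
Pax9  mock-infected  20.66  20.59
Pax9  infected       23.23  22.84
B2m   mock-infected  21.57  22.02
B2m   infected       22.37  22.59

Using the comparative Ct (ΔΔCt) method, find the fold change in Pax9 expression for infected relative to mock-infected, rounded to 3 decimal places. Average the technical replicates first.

0.302

Mean Ct: Pax9 mock-infected 20.625; Pax9 infected 23.035; B2m mock-infected 21.795; B2m infected 22.480
ΔCt(mock-infected) = 20.625 − 21.795 = -1.170
ΔCt(infected) = 23.035 − 22.480 = 0.555
ΔΔCt = 0.555 − (-1.170) = 1.725
Fold change = 2^(−1.725) = 0.3025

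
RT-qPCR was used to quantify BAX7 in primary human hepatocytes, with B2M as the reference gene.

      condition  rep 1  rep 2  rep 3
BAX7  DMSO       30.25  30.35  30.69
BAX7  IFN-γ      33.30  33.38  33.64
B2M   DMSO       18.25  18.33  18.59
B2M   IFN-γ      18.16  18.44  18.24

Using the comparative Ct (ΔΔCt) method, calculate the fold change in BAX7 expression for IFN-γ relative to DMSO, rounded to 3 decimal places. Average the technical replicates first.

0.115

Mean Ct: BAX7 DMSO 30.430; BAX7 IFN-γ 33.440; B2M DMSO 18.390; B2M IFN-γ 18.280
ΔCt(DMSO) = 30.430 − 18.390 = 12.040
ΔCt(IFN-γ) = 33.440 − 18.280 = 15.160
ΔΔCt = 15.160 − 12.040 = 3.120
Fold change = 2^(−3.120) = 0.1150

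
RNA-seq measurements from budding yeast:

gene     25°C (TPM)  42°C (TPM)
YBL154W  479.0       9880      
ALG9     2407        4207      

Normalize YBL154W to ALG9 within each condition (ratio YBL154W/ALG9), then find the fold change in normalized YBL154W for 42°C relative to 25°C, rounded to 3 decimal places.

YBL154W/ALG9 (25°C) = 479.0 / 2407 = 0.199
YBL154W/ALG9 (42°C) = 9880 / 4207 = 2.3485
Fold change = 2.3485 / 0.199 = 11.8012

11.801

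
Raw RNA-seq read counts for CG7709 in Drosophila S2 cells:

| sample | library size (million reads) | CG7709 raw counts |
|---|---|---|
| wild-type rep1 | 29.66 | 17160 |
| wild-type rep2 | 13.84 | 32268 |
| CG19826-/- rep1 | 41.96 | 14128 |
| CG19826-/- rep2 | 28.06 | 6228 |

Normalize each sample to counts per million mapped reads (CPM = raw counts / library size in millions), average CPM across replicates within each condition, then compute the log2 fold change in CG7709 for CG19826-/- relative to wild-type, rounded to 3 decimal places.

CPM(wild-type rep1) = 17160 / 29.66 = 578.5570
CPM(wild-type rep2) = 32268 / 13.84 = 2331.5029
CPM(CG19826-/- rep1) = 14128 / 41.96 = 336.7016
CPM(CG19826-/- rep2) = 6228 / 28.06 = 221.9530
mean CPM(wild-type) = 1455.0299; mean CPM(CG19826-/-) = 279.3273
Fold change = 279.3273 / 1455.0299 = 0.19197
log2(0.19197) = -2.3810

-2.381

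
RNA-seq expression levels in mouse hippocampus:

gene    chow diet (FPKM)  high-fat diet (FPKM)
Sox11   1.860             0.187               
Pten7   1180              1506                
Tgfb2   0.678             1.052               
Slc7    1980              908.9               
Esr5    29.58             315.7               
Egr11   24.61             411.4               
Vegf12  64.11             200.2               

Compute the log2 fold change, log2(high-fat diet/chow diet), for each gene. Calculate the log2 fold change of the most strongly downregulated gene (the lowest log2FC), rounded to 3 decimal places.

-3.314

log2(0.187/1.860) = -3.314  (Sox11)
log2(1506/1180) = 0.352  (Pten7)
log2(1.052/0.678) = 0.634  (Tgfb2)
log2(908.9/1980) = -1.123  (Slc7)
log2(315.7/29.58) = 3.416  (Esr5)
log2(411.4/24.61) = 4.063  (Egr11)
log2(200.2/64.11) = 1.643  (Vegf12)
Sox11 is most strongly downregulated.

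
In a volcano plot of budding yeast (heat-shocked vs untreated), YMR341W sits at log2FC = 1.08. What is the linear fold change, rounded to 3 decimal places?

Fold change = 2^(1.08) = 2.1140

2.114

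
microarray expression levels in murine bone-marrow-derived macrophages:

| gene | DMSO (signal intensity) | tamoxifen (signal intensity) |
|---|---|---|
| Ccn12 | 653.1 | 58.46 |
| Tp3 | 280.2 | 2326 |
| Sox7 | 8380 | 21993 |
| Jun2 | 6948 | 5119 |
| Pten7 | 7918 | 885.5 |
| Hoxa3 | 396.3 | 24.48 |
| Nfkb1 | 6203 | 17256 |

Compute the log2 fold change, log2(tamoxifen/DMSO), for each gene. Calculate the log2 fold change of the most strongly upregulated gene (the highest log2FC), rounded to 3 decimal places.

3.053

log2(58.46/653.1) = -3.482  (Ccn12)
log2(2326/280.2) = 3.053  (Tp3)
log2(21993/8380) = 1.392  (Sox7)
log2(5119/6948) = -0.441  (Jun2)
log2(885.5/7918) = -3.161  (Pten7)
log2(24.48/396.3) = -4.017  (Hoxa3)
log2(17256/6203) = 1.476  (Nfkb1)
Tp3 is most strongly upregulated.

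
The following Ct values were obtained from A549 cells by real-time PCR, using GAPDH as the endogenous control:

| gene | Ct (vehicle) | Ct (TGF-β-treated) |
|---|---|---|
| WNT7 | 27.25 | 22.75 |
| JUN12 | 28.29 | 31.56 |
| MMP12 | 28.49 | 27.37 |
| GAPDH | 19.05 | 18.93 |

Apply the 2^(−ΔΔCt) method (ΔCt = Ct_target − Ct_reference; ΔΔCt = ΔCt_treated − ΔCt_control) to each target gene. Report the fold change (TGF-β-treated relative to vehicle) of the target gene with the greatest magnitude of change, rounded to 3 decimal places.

20.821

WNT7: ΔΔCt = (22.75−18.93) − (27.25−19.05) = 3.82 − 8.20 = -4.38; fold change = 2^4.38 = 20.821
JUN12: ΔΔCt = (31.56−18.93) − (28.29−19.05) = 12.63 − 9.24 = 3.39; fold change = 2^-3.39 = 0.095
MMP12: ΔΔCt = (27.37−18.93) − (28.49−19.05) = 8.44 − 9.44 = -1.00; fold change = 2^1.00 = 2.000
WNT7 has the largest |ΔΔCt| = 4.38.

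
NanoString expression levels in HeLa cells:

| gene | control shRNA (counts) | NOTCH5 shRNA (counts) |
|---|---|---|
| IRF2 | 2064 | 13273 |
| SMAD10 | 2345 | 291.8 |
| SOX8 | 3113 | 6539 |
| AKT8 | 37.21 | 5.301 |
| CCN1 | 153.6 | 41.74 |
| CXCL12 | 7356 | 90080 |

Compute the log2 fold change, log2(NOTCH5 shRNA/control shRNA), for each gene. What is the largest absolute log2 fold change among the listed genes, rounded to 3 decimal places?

log2(13273/2064) = 2.685  (IRF2)
log2(291.8/2345) = -3.007  (SMAD10)
log2(6539/3113) = 1.071  (SOX8)
log2(5.301/37.21) = -2.811  (AKT8)
log2(41.74/153.6) = -1.880  (CCN1)
log2(90080/7356) = 3.614  (CXCL12)
The largest magnitude belongs to CXCL12.

3.614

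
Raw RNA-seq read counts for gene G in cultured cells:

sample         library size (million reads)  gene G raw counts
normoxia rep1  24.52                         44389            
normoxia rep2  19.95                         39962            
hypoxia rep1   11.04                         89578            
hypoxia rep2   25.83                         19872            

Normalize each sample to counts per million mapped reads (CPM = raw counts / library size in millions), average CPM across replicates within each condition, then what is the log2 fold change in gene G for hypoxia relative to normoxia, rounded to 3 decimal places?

1.220

CPM(normoxia rep1) = 44389 / 24.52 = 1810.3181
CPM(normoxia rep2) = 39962 / 19.95 = 2003.1078
CPM(hypoxia rep1) = 89578 / 11.04 = 8113.9493
CPM(hypoxia rep2) = 19872 / 25.83 = 769.3380
mean CPM(normoxia) = 1906.7129; mean CPM(hypoxia) = 4441.6436
Fold change = 4441.6436 / 1906.7129 = 2.32948
log2(2.32948) = 1.2200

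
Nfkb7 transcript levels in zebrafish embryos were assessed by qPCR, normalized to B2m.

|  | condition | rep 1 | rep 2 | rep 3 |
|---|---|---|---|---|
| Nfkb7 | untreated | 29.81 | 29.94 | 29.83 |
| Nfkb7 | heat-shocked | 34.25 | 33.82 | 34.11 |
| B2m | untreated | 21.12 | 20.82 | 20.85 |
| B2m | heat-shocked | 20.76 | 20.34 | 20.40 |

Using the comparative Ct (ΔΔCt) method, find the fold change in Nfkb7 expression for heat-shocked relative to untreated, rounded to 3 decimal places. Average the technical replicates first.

Mean Ct: Nfkb7 untreated 29.860; Nfkb7 heat-shocked 34.060; B2m untreated 20.930; B2m heat-shocked 20.500
ΔCt(untreated) = 29.860 − 20.930 = 8.930
ΔCt(heat-shocked) = 34.060 − 20.500 = 13.560
ΔΔCt = 13.560 − 8.930 = 4.630
Fold change = 2^(−4.630) = 0.0404

0.040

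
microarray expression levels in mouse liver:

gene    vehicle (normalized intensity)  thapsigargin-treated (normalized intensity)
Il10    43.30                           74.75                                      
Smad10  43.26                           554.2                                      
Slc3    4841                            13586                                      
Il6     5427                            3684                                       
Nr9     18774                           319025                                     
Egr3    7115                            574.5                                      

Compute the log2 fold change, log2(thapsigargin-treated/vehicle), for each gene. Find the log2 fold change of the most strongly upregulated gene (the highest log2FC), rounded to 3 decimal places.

4.087

log2(74.75/43.30) = 0.788  (Il10)
log2(554.2/43.26) = 3.679  (Smad10)
log2(13586/4841) = 1.489  (Slc3)
log2(3684/5427) = -0.559  (Il6)
log2(319025/18774) = 4.087  (Nr9)
log2(574.5/7115) = -3.630  (Egr3)
Nr9 is most strongly upregulated.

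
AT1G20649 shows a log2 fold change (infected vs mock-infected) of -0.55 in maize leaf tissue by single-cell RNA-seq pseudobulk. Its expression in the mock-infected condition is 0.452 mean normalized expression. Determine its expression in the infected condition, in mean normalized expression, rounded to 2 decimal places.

Fold change = 2^(-0.55) = 0.6830
infected expression = 0.452 × 0.6830 = 0.31

0.31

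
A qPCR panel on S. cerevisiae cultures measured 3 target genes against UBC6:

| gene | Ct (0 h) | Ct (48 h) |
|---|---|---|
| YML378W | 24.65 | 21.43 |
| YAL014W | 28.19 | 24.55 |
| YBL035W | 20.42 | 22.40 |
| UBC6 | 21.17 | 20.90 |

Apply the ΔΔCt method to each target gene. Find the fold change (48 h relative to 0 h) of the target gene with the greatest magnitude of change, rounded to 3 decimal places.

10.339

YML378W: ΔΔCt = (21.43−20.90) − (24.65−21.17) = 0.53 − 3.48 = -2.95; fold change = 2^2.95 = 7.727
YAL014W: ΔΔCt = (24.55−20.90) − (28.19−21.17) = 3.65 − 7.02 = -3.37; fold change = 2^3.37 = 10.339
YBL035W: ΔΔCt = (22.40−20.90) − (20.42−21.17) = 1.50 − (-0.75) = 2.25; fold change = 2^-2.25 = 0.210
YAL014W has the largest |ΔΔCt| = 3.37.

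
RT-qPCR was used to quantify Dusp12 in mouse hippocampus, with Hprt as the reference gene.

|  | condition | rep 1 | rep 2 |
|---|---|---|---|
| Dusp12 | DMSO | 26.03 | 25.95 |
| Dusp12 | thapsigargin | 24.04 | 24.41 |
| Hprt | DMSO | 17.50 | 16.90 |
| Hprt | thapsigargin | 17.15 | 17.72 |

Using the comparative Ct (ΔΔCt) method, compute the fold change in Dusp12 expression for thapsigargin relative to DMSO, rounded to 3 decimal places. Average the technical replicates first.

Mean Ct: Dusp12 DMSO 25.990; Dusp12 thapsigargin 24.225; Hprt DMSO 17.200; Hprt thapsigargin 17.435
ΔCt(DMSO) = 25.990 − 17.200 = 8.790
ΔCt(thapsigargin) = 24.225 − 17.435 = 6.790
ΔΔCt = 6.790 − 8.790 = -2.000
Fold change = 2^(−(-2.000)) = 2^2.000 = 4.0000

4.000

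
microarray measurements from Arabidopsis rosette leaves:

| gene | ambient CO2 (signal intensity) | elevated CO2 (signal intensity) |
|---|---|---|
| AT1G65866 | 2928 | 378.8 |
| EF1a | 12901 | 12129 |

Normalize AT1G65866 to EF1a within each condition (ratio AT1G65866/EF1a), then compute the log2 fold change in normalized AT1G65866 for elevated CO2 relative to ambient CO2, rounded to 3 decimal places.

AT1G65866/EF1a (ambient CO2) = 2928 / 12901 = 0.22696
AT1G65866/EF1a (elevated CO2) = 378.8 / 12129 = 0.031231
Fold change = 0.031231 / 0.22696 = 0.1376
log2(0.1376) = -2.8614

-2.861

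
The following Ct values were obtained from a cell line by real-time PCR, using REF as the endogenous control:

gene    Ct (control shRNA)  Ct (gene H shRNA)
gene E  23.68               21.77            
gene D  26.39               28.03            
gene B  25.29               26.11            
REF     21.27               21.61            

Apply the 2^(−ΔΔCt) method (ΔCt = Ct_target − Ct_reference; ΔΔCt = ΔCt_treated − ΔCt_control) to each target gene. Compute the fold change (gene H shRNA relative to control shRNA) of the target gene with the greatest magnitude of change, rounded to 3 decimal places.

gene E: ΔΔCt = (21.77−21.61) − (23.68−21.27) = 0.16 − 2.41 = -2.25; fold change = 2^2.25 = 4.757
gene D: ΔΔCt = (28.03−21.61) − (26.39−21.27) = 6.42 − 5.12 = 1.30; fold change = 2^-1.30 = 0.406
gene B: ΔΔCt = (26.11−21.61) − (25.29−21.27) = 4.50 − 4.02 = 0.48; fold change = 2^-0.48 = 0.717
gene E has the largest |ΔΔCt| = 2.25.

4.757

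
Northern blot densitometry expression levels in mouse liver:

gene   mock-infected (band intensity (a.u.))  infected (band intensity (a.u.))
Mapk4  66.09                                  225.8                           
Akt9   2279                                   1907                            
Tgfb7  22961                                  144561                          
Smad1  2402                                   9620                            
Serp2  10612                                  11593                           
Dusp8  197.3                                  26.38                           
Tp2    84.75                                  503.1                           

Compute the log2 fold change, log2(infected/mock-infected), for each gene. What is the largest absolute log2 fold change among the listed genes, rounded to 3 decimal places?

log2(225.8/66.09) = 1.773  (Mapk4)
log2(1907/2279) = -0.257  (Akt9)
log2(144561/22961) = 2.654  (Tgfb7)
log2(9620/2402) = 2.002  (Smad1)
log2(11593/10612) = 0.128  (Serp2)
log2(26.38/197.3) = -2.903  (Dusp8)
log2(503.1/84.75) = 2.570  (Tp2)
The largest magnitude belongs to Dusp8.

2.903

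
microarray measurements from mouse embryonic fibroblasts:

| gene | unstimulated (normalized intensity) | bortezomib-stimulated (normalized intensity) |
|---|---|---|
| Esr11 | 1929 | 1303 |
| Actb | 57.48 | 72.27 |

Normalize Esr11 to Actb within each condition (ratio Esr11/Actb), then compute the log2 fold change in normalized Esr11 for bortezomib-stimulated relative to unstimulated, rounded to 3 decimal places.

Esr11/Actb (unstimulated) = 1929 / 57.48 = 33.559
Esr11/Actb (bortezomib-stimulated) = 1303 / 72.27 = 18.03
Fold change = 18.03 / 33.559 = 0.5372
log2(0.5372) = -0.8964

-0.896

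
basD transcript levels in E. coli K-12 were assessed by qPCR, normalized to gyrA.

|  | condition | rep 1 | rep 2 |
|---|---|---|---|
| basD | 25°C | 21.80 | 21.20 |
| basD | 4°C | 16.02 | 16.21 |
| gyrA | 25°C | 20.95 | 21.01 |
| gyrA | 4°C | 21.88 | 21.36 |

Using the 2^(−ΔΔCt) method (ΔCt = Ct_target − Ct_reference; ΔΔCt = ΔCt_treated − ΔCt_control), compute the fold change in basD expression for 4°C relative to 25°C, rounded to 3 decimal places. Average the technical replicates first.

Mean Ct: basD 25°C 21.500; basD 4°C 16.115; gyrA 25°C 20.980; gyrA 4°C 21.620
ΔCt(25°C) = 21.500 − 20.980 = 0.520
ΔCt(4°C) = 16.115 − 21.620 = -5.505
ΔΔCt = -5.505 − 0.520 = -6.025
Fold change = 2^(−(-6.025)) = 2^6.025 = 65.1187

65.119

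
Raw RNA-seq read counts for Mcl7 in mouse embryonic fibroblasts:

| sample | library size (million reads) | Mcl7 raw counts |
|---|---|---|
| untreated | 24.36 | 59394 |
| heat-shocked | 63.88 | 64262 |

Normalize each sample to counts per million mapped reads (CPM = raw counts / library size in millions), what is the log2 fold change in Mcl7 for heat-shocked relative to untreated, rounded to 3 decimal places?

-1.277

CPM(untreated) = 59394 / 24.36 = 2438.1773
CPM(heat-shocked) = 64262 / 63.88 = 1005.9800
Fold change = 1005.9800 / 2438.1773 = 0.41260
log2(0.41260) = -1.2772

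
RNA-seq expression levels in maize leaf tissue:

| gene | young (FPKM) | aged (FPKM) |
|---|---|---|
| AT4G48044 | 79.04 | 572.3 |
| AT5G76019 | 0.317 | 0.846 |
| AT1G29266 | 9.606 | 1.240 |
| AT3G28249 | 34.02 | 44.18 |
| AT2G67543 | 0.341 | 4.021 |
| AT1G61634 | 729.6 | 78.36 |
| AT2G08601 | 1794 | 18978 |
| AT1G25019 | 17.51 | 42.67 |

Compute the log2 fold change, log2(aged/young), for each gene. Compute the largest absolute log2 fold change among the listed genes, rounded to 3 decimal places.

log2(572.3/79.04) = 2.856  (AT4G48044)
log2(0.846/0.317) = 1.416  (AT5G76019)
log2(1.240/9.606) = -2.954  (AT1G29266)
log2(44.18/34.02) = 0.377  (AT3G28249)
log2(4.021/0.341) = 3.560  (AT2G67543)
log2(78.36/729.6) = -3.219  (AT1G61634)
log2(18978/1794) = 3.403  (AT2G08601)
log2(42.67/17.51) = 1.285  (AT1G25019)
The largest magnitude belongs to AT2G67543.

3.560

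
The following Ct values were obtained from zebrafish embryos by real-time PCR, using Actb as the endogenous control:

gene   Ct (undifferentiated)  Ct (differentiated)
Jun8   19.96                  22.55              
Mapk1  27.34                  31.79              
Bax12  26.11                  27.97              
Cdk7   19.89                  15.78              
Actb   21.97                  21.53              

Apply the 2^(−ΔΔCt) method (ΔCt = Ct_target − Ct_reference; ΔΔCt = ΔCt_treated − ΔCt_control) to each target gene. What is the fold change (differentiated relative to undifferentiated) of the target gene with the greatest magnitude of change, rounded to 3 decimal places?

Jun8: ΔΔCt = (22.55−21.53) − (19.96−21.97) = 1.02 − (-2.01) = 3.03; fold change = 2^-3.03 = 0.122
Mapk1: ΔΔCt = (31.79−21.53) − (27.34−21.97) = 10.26 − 5.37 = 4.89; fold change = 2^-4.89 = 0.034
Bax12: ΔΔCt = (27.97−21.53) − (26.11−21.97) = 6.44 − 4.14 = 2.30; fold change = 2^-2.30 = 0.203
Cdk7: ΔΔCt = (15.78−21.53) − (19.89−21.97) = -5.75 − (-2.08) = -3.67; fold change = 2^3.67 = 12.729
Mapk1 has the largest |ΔΔCt| = 4.89.

0.034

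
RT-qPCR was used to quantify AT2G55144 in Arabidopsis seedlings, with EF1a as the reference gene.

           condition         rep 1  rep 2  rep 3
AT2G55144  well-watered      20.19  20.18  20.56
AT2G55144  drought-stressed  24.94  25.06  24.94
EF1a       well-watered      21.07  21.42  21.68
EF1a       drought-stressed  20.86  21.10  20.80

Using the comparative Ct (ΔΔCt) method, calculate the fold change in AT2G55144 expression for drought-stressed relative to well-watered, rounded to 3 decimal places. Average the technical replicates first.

0.028

Mean Ct: AT2G55144 well-watered 20.310; AT2G55144 drought-stressed 24.980; EF1a well-watered 21.390; EF1a drought-stressed 20.920
ΔCt(well-watered) = 20.310 − 21.390 = -1.080
ΔCt(drought-stressed) = 24.980 − 20.920 = 4.060
ΔΔCt = 4.060 − (-1.080) = 5.140
Fold change = 2^(−5.140) = 0.0284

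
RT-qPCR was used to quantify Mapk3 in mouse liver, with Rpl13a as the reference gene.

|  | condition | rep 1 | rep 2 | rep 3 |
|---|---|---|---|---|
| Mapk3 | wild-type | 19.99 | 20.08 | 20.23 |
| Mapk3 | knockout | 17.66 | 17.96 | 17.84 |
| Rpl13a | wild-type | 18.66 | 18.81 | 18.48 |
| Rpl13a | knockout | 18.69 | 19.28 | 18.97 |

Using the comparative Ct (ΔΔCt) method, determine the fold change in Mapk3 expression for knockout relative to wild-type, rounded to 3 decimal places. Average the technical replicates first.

Mean Ct: Mapk3 wild-type 20.100; Mapk3 knockout 17.820; Rpl13a wild-type 18.650; Rpl13a knockout 18.980
ΔCt(wild-type) = 20.100 − 18.650 = 1.450
ΔCt(knockout) = 17.820 − 18.980 = -1.160
ΔΔCt = -1.160 − 1.450 = -2.610
Fold change = 2^(−(-2.610)) = 2^2.610 = 6.1050

6.105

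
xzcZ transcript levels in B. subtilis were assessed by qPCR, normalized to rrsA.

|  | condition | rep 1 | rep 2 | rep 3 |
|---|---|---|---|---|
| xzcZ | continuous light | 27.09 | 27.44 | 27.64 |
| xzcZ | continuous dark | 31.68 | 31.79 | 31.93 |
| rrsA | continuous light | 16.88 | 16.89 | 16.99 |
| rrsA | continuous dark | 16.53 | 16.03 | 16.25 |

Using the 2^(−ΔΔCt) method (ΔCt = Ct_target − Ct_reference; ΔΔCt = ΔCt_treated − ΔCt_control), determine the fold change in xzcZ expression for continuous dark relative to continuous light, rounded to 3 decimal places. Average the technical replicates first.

Mean Ct: xzcZ continuous light 27.390; xzcZ continuous dark 31.800; rrsA continuous light 16.920; rrsA continuous dark 16.270
ΔCt(continuous light) = 27.390 − 16.920 = 10.470
ΔCt(continuous dark) = 31.800 − 16.270 = 15.530
ΔΔCt = 15.530 − 10.470 = 5.060
Fold change = 2^(−5.060) = 0.0300

0.030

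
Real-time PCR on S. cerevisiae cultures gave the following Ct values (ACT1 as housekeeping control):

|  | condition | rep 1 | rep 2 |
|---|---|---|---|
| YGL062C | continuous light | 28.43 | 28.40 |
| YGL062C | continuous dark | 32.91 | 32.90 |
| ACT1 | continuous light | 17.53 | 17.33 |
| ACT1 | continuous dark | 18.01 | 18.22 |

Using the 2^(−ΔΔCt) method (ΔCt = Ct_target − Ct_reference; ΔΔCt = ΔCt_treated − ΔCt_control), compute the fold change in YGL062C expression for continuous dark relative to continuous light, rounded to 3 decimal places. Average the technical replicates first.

Mean Ct: YGL062C continuous light 28.415; YGL062C continuous dark 32.905; ACT1 continuous light 17.430; ACT1 continuous dark 18.115
ΔCt(continuous light) = 28.415 − 17.430 = 10.985
ΔCt(continuous dark) = 32.905 − 18.115 = 14.790
ΔΔCt = 14.790 − 10.985 = 3.805
Fold change = 2^(−3.805) = 0.0715

0.072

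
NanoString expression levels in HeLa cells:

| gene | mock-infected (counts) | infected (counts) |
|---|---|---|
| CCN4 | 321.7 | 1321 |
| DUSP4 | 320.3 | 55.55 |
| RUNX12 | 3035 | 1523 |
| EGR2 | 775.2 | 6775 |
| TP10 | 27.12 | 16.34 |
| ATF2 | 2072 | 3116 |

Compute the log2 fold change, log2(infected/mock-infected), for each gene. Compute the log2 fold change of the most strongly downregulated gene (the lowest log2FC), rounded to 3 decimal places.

-2.528

log2(1321/321.7) = 2.038  (CCN4)
log2(55.55/320.3) = -2.528  (DUSP4)
log2(1523/3035) = -0.995  (RUNX12)
log2(6775/775.2) = 3.128  (EGR2)
log2(16.34/27.12) = -0.731  (TP10)
log2(3116/2072) = 0.589  (ATF2)
DUSP4 is most strongly downregulated.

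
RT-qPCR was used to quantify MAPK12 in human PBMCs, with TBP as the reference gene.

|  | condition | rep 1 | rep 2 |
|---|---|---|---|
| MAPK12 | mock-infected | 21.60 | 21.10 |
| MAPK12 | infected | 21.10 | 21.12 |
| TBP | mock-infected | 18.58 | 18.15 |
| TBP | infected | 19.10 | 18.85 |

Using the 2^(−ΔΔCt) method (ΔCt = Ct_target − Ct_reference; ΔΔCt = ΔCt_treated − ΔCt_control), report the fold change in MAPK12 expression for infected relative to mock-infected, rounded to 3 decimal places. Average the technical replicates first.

Mean Ct: MAPK12 mock-infected 21.350; MAPK12 infected 21.110; TBP mock-infected 18.365; TBP infected 18.975
ΔCt(mock-infected) = 21.350 − 18.365 = 2.985
ΔCt(infected) = 21.110 − 18.975 = 2.135
ΔΔCt = 2.135 − 2.985 = -0.850
Fold change = 2^(−(-0.850)) = 2^0.850 = 1.8025

1.803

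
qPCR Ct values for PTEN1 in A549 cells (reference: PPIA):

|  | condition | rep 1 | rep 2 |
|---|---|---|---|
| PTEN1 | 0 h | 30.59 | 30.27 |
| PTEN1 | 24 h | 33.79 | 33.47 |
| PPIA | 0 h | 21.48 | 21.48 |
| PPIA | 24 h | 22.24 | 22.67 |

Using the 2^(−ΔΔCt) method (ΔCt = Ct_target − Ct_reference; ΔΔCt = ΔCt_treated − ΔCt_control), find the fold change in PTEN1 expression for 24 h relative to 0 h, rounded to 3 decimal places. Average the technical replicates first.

0.214

Mean Ct: PTEN1 0 h 30.430; PTEN1 24 h 33.630; PPIA 0 h 21.480; PPIA 24 h 22.455
ΔCt(0 h) = 30.430 − 21.480 = 8.950
ΔCt(24 h) = 33.630 − 22.455 = 11.175
ΔΔCt = 11.175 − 8.950 = 2.225
Fold change = 2^(−2.225) = 0.2139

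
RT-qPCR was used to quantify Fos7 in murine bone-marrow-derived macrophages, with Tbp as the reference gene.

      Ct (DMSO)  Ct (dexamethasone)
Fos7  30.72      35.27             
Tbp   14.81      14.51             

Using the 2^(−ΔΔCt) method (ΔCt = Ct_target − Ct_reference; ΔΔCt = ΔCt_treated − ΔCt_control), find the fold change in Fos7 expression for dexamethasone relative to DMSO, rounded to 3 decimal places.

0.035

ΔCt(DMSO) = 30.720 − 14.810 = 15.910
ΔCt(dexamethasone) = 35.270 − 14.510 = 20.760
ΔΔCt = 20.760 − 15.910 = 4.850
Fold change = 2^(−4.850) = 0.0347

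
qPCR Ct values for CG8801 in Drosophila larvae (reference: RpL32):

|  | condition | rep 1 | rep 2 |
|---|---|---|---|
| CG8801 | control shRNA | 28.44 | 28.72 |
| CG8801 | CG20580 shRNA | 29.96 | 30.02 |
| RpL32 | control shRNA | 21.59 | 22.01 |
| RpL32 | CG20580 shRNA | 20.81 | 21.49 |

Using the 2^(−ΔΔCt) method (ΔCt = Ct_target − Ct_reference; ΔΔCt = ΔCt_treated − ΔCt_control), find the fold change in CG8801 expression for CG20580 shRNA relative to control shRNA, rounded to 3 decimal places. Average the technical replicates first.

0.240

Mean Ct: CG8801 control shRNA 28.580; CG8801 CG20580 shRNA 29.990; RpL32 control shRNA 21.800; RpL32 CG20580 shRNA 21.150
ΔCt(control shRNA) = 28.580 − 21.800 = 6.780
ΔCt(CG20580 shRNA) = 29.990 − 21.150 = 8.840
ΔΔCt = 8.840 − 6.780 = 2.060
Fold change = 2^(−2.060) = 0.2398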